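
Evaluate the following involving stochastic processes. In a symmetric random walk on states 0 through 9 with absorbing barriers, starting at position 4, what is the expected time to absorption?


For symmetric RW on 0,...,N with absorbing barriers, E(i) = i*(N-i)
E(4) = 4 * 5 = 20

20


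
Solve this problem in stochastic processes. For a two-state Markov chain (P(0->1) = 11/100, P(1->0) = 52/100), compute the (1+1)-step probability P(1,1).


P^2 = P^1 * P^1
Computing via matrix multiplication of the transition matrix.
Entry (1,1) of P^2 = 0.2876

0.2876


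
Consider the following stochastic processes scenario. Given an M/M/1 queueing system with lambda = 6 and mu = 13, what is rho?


rho = lambda/mu
= 6/13
= 0.4615

0.4615


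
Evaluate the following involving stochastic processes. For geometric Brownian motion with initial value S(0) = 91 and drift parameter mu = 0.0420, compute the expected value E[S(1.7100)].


E[S(t)] = S(0) * exp(mu * t)
= 91 * exp(0.0420 * 1.7100)
= 91 * 1.0745
= 97.7760

97.7760


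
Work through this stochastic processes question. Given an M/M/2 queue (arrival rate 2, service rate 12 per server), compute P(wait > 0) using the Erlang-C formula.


a = lambda/mu = 0.1667
rho = a/c = 0.0833
Erlang-C formula applied:
C(c,a) = 0.0128

0.0128


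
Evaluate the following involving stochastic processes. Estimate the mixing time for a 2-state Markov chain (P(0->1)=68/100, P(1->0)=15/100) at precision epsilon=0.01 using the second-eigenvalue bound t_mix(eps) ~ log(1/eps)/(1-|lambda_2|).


lambda_2 = |1 - p01 - p10| = |1 - 0.6800 - 0.1500| = 0.1700
t_mix ~ log(1/eps)/(1 - |lambda_2|)
= log(100)/(1 - 0.1700) = 4.6052/0.8300
= 5.5484

5.5484


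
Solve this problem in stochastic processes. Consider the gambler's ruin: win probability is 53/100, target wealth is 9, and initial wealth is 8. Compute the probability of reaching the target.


Gambler's ruin formula:
r = q/p = 0.4700/0.5300 = 0.8868
P(win) = (1 - r^i)/(1 - r^N)
= (1 - 0.8868^8)/(1 - 0.8868^9)
= 0.9345

0.9345


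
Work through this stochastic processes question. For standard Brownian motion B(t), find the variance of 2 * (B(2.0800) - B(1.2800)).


Var(alpha*(B(t)-B(s))) = alpha^2 * (t-s)
= 2^2 * (2.0800 - 1.2800)
= 4 * 0.8000
= 3.2000

3.2000


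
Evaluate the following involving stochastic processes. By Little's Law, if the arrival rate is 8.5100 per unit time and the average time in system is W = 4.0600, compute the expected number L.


Little's Law: L = lambda * W
= 8.5100 * 4.0600
= 34.5506

34.5506


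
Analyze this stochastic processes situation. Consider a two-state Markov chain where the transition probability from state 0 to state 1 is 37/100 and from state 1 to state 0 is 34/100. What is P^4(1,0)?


Computing P^4 by matrix multiplication.
P = [[0.6300, 0.3700], [0.3400, 0.6600]]
After raising P to the power 4:
P^4(1,0) = 0.4755

0.4755


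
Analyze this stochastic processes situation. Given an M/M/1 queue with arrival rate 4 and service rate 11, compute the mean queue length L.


rho = 4/11 = 0.3636
L = rho/(1-rho)
= 0.3636/0.6364
= 0.5714

0.5714


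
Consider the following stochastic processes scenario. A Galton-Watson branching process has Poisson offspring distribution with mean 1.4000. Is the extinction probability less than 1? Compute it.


Since mu = 1.4000 > 1, extinction prob q < 1.
Solve s = exp(mu*(s-1)) iteratively.
q = 0.4890

0.4890


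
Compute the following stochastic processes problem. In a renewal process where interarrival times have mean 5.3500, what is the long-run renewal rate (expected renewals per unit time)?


Long-run renewal rate = 1/E(X)
= 1/5.3500
= 0.1869

0.1869


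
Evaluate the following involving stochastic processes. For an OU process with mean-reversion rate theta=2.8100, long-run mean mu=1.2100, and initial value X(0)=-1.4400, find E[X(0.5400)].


E[X(t)] = mu + (X(0) - mu)*exp(-theta*t)
= 1.2100 + (-1.4400 - 1.2100)*exp(-2.8100*0.5400)
= 1.2100 + -2.6500 * 0.2193
= 0.6289

0.6289


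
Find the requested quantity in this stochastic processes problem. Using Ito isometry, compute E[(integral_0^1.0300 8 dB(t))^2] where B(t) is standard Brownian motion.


By Ito isometry: E[(int f dB)^2] = int f^2 dt
= 8^2 * 1.0300
= 64 * 1.0300 = 65.9200

65.9200


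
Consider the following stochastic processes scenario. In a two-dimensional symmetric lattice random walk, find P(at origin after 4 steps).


P = C(4,2)^2 / 4^4
= 6^2 / 256
= 36 / 256
= 0.1406

0.1406


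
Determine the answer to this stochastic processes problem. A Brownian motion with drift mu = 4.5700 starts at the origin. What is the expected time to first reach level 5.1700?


Expected first passage time = a/mu
= 5.1700/4.5700
= 1.1313

1.1313


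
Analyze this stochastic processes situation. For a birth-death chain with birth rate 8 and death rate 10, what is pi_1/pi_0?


For birth-death process, pi_n/pi_0 = (lambda/mu)^n
= (8/10)^1
= 0.8000

0.8000


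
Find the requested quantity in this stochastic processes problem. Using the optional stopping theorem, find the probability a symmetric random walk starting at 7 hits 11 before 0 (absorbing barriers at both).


By optional stopping theorem: E(M at tau) = M(0) = 7
P(hit 11)*11 + P(hit 0)*0 = 7
P(hit 11) = (7 - 0)/(11 - 0) = 7/11 = 0.6364

0.6364


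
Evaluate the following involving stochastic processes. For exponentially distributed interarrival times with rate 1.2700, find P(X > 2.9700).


P(X > t) = exp(-lambda * t)
= exp(-1.2700 * 2.9700)
= exp(-3.7719) = 0.0230

0.0230


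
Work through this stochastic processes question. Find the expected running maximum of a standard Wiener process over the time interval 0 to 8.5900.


E(max B(s)) = sqrt(2t/pi)
= sqrt(2*8.5900/pi)
= sqrt(5.4686)
= 2.3385

2.3385


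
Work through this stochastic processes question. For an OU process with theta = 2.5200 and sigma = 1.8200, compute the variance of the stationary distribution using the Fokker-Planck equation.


Stationary variance = sigma^2 / (2*theta)
= 1.8200^2 / (2*2.5200)
= 3.3124 / 5.0400
= 0.6572

0.6572


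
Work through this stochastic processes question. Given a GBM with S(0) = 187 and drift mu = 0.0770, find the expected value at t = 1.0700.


E[S(t)] = S(0) * exp(mu * t)
= 187 * exp(0.0770 * 1.0700)
= 187 * 1.0859
= 203.0594

203.0594


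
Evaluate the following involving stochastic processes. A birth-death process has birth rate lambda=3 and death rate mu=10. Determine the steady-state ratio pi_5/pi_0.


For birth-death process, pi_n/pi_0 = (lambda/mu)^n
= (3/10)^5
= 0.0024

0.0024


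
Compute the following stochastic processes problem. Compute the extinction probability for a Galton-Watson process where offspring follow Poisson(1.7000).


Since mu = 1.7000 > 1, extinction prob q < 1.
Solve s = exp(mu*(s-1)) iteratively.
q = 0.3088

0.3088


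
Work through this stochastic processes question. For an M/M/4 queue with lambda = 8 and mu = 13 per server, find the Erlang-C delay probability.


a = lambda/mu = 0.6154
rho = a/c = 0.1538
Erlang-C formula applied:
C(c,a) = 0.0038

0.0038


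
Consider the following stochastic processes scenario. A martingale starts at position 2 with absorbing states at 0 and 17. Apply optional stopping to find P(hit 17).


By optional stopping theorem: E(M at tau) = M(0) = 2
P(hit 17)*17 + P(hit 0)*0 = 2
P(hit 17) = (2 - 0)/(17 - 0) = 2/17 = 0.1176

0.1176


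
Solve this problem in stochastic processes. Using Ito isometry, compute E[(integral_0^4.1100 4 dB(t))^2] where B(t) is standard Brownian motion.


By Ito isometry: E[(int f dB)^2] = int f^2 dt
= 4^2 * 4.1100
= 16 * 4.1100 = 65.7600

65.7600


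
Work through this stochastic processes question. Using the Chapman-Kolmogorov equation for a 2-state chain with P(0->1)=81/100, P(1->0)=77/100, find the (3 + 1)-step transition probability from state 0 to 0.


P^4 = P^3 * P^1
Computing via matrix multiplication of the transition matrix.
Entry (0,0) of P^4 = 0.5454

0.5454


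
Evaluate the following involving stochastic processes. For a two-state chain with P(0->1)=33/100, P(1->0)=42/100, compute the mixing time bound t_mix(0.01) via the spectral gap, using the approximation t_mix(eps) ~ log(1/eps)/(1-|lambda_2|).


lambda_2 = |1 - p01 - p10| = |1 - 0.3300 - 0.4200| = 0.2500
t_mix ~ log(1/eps)/(1 - |lambda_2|)
= log(100)/(1 - 0.2500) = 4.6052/0.7500
= 6.1402

6.1402


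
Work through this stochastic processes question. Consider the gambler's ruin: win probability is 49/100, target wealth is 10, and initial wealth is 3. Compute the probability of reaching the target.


Gambler's ruin formula:
r = q/p = 0.5100/0.4900 = 1.0408
P(win) = (1 - r^i)/(1 - r^N)
= (1 - 1.0408^3)/(1 - 1.0408^10)
= 0.2592

0.2592


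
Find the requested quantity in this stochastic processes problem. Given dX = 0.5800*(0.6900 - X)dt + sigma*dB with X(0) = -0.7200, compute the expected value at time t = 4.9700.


E[X(t)] = mu + (X(0) - mu)*exp(-theta*t)
= 0.6900 + (-0.7200 - 0.6900)*exp(-0.5800*4.9700)
= 0.6900 + -1.4100 * 0.0560
= 0.6111

0.6111


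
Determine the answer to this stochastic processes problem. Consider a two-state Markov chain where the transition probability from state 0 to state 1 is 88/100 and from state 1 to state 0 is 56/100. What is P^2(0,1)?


Computing P^2 by matrix multiplication.
P = [[0.1200, 0.8800], [0.5600, 0.4400]]
After raising P to the power 2:
P^2(0,1) = 0.4928

0.4928


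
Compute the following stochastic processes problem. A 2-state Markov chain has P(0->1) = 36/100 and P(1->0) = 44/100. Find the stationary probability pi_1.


Stationary distribution: pi_0 = p10/(p01+p10), pi_1 = p01/(p01+p10)
p01 = 0.3600, p10 = 0.4400
pi_1 = 0.4500

0.4500


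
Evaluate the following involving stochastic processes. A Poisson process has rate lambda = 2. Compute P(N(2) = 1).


P(N(t)=k) = (lambda*t)^k * exp(-lambda*t) / k!
lambda*t = 4
= 4^1 * exp(-4) / 1!
= 4 * 0.0183 / 1
= 0.0733

0.0733


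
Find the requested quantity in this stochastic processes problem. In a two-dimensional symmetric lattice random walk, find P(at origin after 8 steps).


P = C(8,4)^2 / 4^8
= 70^2 / 65536
= 4900 / 65536
= 0.0748

0.0748


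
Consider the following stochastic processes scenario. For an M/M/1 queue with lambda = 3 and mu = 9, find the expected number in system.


rho = 3/9 = 0.3333
L = rho/(1-rho)
= 0.3333/0.6667
= 0.5000

0.5000


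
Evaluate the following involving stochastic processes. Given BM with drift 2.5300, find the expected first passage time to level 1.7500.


Expected first passage time = a/mu
= 1.7500/2.5300
= 0.6917

0.6917


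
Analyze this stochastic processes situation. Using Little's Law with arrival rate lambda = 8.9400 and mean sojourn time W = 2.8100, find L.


Little's Law: L = lambda * W
= 8.9400 * 2.8100
= 25.1214

25.1214


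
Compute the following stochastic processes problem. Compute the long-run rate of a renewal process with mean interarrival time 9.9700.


Long-run renewal rate = 1/E(X)
= 1/9.9700
= 0.1003

0.1003


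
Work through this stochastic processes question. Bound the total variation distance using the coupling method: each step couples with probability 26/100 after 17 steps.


TV distance bound <= (1-delta)^n
= (1 - 0.2600)^17
= 0.7400^17
= 0.0060

0.0060


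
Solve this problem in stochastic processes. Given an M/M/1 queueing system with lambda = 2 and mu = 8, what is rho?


rho = lambda/mu
= 2/8
= 0.2500

0.2500


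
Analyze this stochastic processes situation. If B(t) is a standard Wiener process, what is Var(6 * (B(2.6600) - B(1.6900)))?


Var(alpha*(B(t)-B(s))) = alpha^2 * (t-s)
= 6^2 * (2.6600 - 1.6900)
= 36 * 0.9700
= 34.9200

34.9200


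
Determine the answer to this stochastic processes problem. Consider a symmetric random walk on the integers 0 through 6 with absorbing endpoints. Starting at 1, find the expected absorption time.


For symmetric RW on 0,...,N with absorbing barriers, E(i) = i*(N-i)
E(1) = 1 * 5 = 5

5


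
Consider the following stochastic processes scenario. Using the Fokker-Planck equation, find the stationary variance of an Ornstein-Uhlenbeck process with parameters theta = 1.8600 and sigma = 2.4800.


Stationary variance = sigma^2 / (2*theta)
= 2.4800^2 / (2*1.8600)
= 6.1504 / 3.7200
= 1.6533

1.6533


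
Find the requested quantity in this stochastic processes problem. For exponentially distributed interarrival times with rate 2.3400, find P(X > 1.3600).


P(X > t) = exp(-lambda * t)
= exp(-2.3400 * 1.3600)
= exp(-3.1824) = 0.0415

0.0415


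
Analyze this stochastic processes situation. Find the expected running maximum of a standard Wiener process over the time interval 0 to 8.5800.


E(max B(s)) = sqrt(2t/pi)
= sqrt(2*8.5800/pi)
= sqrt(5.4622)
= 2.3371

2.3371


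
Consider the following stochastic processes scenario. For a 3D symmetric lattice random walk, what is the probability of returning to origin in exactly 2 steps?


P(return in 2 steps) = P(reverse first step) = 1/(2d)
= 1/6
= 0.1667

0.1667


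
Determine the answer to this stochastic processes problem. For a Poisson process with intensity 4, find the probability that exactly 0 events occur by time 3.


P(N(t)=k) = (lambda*t)^k * exp(-lambda*t) / k!
lambda*t = 12
= 12^0 * exp(-12) / 0!
= 1 * 6.1442e-06 / 1
= 6.1442e-06

6.1442e-06


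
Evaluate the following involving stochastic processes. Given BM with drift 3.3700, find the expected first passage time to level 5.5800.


Expected first passage time = a/mu
= 5.5800/3.3700
= 1.6558

1.6558


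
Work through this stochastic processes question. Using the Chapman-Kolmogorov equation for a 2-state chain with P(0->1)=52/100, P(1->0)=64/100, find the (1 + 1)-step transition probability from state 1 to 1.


P^2 = P^1 * P^1
Computing via matrix multiplication of the transition matrix.
Entry (1,1) of P^2 = 0.4624

0.4624


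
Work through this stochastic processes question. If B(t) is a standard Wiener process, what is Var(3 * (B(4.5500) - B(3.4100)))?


Var(alpha*(B(t)-B(s))) = alpha^2 * (t-s)
= 3^2 * (4.5500 - 3.4100)
= 9 * 1.1400
= 10.2600

10.2600


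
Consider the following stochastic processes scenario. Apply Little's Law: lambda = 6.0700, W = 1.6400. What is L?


Little's Law: L = lambda * W
= 6.0700 * 1.6400
= 9.9548

9.9548


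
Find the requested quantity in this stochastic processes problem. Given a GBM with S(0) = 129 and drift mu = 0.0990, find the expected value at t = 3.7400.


E[S(t)] = S(0) * exp(mu * t)
= 129 * exp(0.0990 * 3.7400)
= 129 * 1.4481
= 186.8063

186.8063


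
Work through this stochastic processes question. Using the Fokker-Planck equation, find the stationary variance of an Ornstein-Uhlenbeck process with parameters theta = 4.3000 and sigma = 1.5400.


Stationary variance = sigma^2 / (2*theta)
= 1.5400^2 / (2*4.3000)
= 2.3716 / 8.6000
= 0.2758

0.2758


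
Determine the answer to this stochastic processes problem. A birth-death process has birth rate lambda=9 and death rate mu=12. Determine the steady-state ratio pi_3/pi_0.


For birth-death process, pi_n/pi_0 = (lambda/mu)^n
= (9/12)^3
= 0.4219

0.4219


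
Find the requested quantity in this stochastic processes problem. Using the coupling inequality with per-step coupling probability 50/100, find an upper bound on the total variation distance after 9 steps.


TV distance bound <= (1-delta)^n
= (1 - 0.5000)^9
= 0.5000^9
= 0.0020

0.0020


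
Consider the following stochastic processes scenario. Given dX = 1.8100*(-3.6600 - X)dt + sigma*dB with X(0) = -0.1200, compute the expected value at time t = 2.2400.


E[X(t)] = mu + (X(0) - mu)*exp(-theta*t)
= -3.6600 + (-0.1200 - -3.6600)*exp(-1.8100*2.2400)
= -3.6600 + 3.5400 * 0.0173
= -3.5986

-3.5986


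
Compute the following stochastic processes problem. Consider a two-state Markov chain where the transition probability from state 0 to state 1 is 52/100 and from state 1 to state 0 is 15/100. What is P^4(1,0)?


Computing P^4 by matrix multiplication.
P = [[0.4800, 0.5200], [0.1500, 0.8500]]
After raising P to the power 4:
P^4(1,0) = 0.2212

0.2212


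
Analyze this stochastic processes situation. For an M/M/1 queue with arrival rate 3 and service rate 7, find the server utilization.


rho = lambda/mu
= 3/7
= 0.4286

0.4286


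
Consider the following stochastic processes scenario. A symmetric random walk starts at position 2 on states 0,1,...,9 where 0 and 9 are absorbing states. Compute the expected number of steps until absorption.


For symmetric RW on 0,...,N with absorbing barriers, E(i) = i*(N-i)
E(2) = 2 * 7 = 14

14


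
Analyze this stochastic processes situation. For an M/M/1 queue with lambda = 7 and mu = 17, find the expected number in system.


rho = 7/17 = 0.4118
L = rho/(1-rho)
= 0.4118/0.5882
= 0.7000

0.7000


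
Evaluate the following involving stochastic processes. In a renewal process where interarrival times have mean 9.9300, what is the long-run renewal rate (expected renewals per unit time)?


Long-run renewal rate = 1/E(X)
= 1/9.9300
= 0.1007

0.1007


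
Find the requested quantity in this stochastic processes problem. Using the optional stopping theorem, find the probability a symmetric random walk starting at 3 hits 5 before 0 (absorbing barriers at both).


By optional stopping theorem: E(M at tau) = M(0) = 3
P(hit 5)*5 + P(hit 0)*0 = 3
P(hit 5) = (3 - 0)/(5 - 0) = 3/5 = 0.6000

0.6000


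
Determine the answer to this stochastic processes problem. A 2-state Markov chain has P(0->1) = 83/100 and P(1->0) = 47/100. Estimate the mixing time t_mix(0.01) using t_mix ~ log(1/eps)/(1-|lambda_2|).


lambda_2 = |1 - p01 - p10| = |1 - 0.8300 - 0.4700| = 0.3000
t_mix ~ log(1/eps)/(1 - |lambda_2|)
= log(100)/(1 - 0.3000) = 4.6052/0.7000
= 6.5788

6.5788


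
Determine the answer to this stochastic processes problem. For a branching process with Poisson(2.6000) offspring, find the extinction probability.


Since mu = 2.6000 > 1, extinction prob q < 1.
Solve s = exp(mu*(s-1)) iteratively.
q = 0.0951

0.0951


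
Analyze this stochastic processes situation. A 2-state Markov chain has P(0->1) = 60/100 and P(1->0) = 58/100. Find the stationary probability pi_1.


Stationary distribution: pi_0 = p10/(p01+p10), pi_1 = p01/(p01+p10)
p01 = 0.6000, p10 = 0.5800
pi_1 = 0.5085

0.5085


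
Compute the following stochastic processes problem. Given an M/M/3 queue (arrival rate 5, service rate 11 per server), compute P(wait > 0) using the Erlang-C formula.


a = lambda/mu = 0.4545
rho = a/c = 0.1515
Erlang-C formula applied:
C(c,a) = 0.0117

0.0117


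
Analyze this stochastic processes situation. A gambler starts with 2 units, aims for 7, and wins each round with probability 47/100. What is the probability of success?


Gambler's ruin formula:
r = q/p = 0.5300/0.4700 = 1.1277
P(win) = (1 - r^i)/(1 - r^N)
= (1 - 1.1277^2)/(1 - 1.1277^7)
= 0.2060

0.2060


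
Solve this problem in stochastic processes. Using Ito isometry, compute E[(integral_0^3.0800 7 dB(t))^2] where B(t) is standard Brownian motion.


By Ito isometry: E[(int f dB)^2] = int f^2 dt
= 7^2 * 3.0800
= 49 * 3.0800 = 150.9200

150.9200


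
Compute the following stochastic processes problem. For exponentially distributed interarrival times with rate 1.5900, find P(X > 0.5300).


P(X > t) = exp(-lambda * t)
= exp(-1.5900 * 0.5300)
= exp(-0.8427) = 0.4305

0.4305


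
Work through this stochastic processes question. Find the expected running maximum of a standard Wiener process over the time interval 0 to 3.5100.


E(max B(s)) = sqrt(2t/pi)
= sqrt(2*3.5100/pi)
= sqrt(2.2345)
= 1.4948

1.4948


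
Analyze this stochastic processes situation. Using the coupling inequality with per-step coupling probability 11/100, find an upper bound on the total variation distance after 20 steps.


TV distance bound <= (1-delta)^n
= (1 - 0.1100)^20
= 0.8900^20
= 0.0972

0.0972


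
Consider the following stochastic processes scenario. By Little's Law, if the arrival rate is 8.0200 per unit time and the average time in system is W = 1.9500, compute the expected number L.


Little's Law: L = lambda * W
= 8.0200 * 1.9500
= 15.6390

15.6390


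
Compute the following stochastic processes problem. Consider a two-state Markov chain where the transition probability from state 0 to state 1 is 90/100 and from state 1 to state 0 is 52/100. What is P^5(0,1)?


Computing P^5 by matrix multiplication.
P = [[0.1000, 0.9000], [0.5200, 0.4800]]
After raising P to the power 5:
P^5(0,1) = 0.6421

0.6421


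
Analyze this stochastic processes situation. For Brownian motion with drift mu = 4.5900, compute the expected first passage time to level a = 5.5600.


Expected first passage time = a/mu
= 5.5600/4.5900
= 1.2113

1.2113


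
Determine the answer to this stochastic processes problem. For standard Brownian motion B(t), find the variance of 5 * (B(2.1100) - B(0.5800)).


Var(alpha*(B(t)-B(s))) = alpha^2 * (t-s)
= 5^2 * (2.1100 - 0.5800)
= 25 * 1.5300
= 38.2500

38.2500


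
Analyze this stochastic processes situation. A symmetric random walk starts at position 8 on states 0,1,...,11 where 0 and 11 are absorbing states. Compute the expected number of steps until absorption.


For symmetric RW on 0,...,N with absorbing barriers, E(i) = i*(N-i)
E(8) = 8 * 3 = 24

24


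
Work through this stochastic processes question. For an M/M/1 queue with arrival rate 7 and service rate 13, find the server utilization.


rho = lambda/mu
= 7/13
= 0.5385

0.5385


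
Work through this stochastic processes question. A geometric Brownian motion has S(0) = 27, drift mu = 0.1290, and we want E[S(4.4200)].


E[S(t)] = S(0) * exp(mu * t)
= 27 * exp(0.1290 * 4.4200)
= 27 * 1.7686
= 47.7518

47.7518


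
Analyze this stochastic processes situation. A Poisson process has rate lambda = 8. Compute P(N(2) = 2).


P(N(t)=k) = (lambda*t)^k * exp(-lambda*t) / k!
lambda*t = 16
= 16^2 * exp(-16) / 2!
= 256 * 1.1254e-07 / 2
= 1.4405e-05

1.4405e-05


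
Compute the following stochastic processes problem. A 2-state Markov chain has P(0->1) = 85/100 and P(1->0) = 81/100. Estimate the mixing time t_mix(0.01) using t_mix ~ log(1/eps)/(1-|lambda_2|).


lambda_2 = |1 - p01 - p10| = |1 - 0.8500 - 0.8100| = 0.6600
t_mix ~ log(1/eps)/(1 - |lambda_2|)
= log(100)/(1 - 0.6600) = 4.6052/0.3400
= 13.5446

13.5446


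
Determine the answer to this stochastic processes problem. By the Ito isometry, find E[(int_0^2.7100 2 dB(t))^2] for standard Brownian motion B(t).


By Ito isometry: E[(int f dB)^2] = int f^2 dt
= 2^2 * 2.7100
= 4 * 2.7100 = 10.8400

10.8400


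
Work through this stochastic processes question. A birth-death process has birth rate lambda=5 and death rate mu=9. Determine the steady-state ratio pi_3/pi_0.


For birth-death process, pi_n/pi_0 = (lambda/mu)^n
= (5/9)^3
= 0.1715

0.1715


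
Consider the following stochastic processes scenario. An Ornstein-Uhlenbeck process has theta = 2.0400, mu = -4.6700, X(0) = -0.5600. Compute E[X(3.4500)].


E[X(t)] = mu + (X(0) - mu)*exp(-theta*t)
= -4.6700 + (-0.5600 - -4.6700)*exp(-2.0400*3.4500)
= -4.6700 + 4.1100 * 8.7788e-04
= -4.6664

-4.6664


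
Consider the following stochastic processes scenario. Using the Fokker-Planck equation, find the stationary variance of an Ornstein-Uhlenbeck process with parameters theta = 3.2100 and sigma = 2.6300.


Stationary variance = sigma^2 / (2*theta)
= 2.6300^2 / (2*3.2100)
= 6.9169 / 6.4200
= 1.0774

1.0774


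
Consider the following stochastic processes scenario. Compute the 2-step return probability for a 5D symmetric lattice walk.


P(return in 2 steps) = P(reverse first step) = 1/(2d)
= 1/10
= 0.1000

0.1000


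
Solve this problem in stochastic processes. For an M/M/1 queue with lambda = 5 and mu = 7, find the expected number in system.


rho = 5/7 = 0.7143
L = rho/(1-rho)
= 0.7143/0.2857
= 2.5000

2.5000


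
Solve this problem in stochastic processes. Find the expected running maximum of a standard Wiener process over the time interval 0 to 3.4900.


E(max B(s)) = sqrt(2t/pi)
= sqrt(2*3.4900/pi)
= sqrt(2.2218)
= 1.4906

1.4906


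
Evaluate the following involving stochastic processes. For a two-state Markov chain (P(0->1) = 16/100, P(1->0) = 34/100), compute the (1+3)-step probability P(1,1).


P^4 = P^1 * P^3
Computing via matrix multiplication of the transition matrix.
Entry (1,1) of P^4 = 0.3625

0.3625


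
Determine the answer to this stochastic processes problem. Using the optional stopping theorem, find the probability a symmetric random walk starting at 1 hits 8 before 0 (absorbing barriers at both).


By optional stopping theorem: E(M at tau) = M(0) = 1
P(hit 8)*8 + P(hit 0)*0 = 1
P(hit 8) = (1 - 0)/(8 - 0) = 1/8 = 0.1250

0.1250


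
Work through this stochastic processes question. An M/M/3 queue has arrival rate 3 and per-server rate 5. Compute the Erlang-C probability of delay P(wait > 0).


a = lambda/mu = 0.6000
rho = a/c = 0.2000
Erlang-C formula applied:
C(c,a) = 0.0247

0.0247


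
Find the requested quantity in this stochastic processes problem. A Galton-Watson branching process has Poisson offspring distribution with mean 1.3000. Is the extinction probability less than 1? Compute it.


Since mu = 1.3000 > 1, extinction prob q < 1.
Solve s = exp(mu*(s-1)) iteratively.
q = 0.5770

0.5770


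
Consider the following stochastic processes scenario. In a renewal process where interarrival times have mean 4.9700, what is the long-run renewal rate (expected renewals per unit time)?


Long-run renewal rate = 1/E(X)
= 1/4.9700
= 0.2012

0.2012


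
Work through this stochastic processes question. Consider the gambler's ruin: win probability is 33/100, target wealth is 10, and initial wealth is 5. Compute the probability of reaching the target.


Gambler's ruin formula:
r = q/p = 0.6700/0.3300 = 2.0303
P(win) = (1 - r^i)/(1 - r^N)
= (1 - 2.0303^5)/(1 - 2.0303^10)
= 0.0282

0.0282


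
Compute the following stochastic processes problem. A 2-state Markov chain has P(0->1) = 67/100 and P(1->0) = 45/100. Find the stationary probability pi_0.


Stationary distribution: pi_0 = p10/(p01+p10), pi_1 = p01/(p01+p10)
p01 = 0.6700, p10 = 0.4500
pi_0 = 0.4018

0.4018


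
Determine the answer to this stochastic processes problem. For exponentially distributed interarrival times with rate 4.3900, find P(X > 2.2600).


P(X > t) = exp(-lambda * t)
= exp(-4.3900 * 2.2600)
= exp(-9.9214) = 4.9112e-05

4.9112e-05


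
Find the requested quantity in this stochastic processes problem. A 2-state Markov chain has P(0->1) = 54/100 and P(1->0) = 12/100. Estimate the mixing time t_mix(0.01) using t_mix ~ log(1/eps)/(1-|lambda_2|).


lambda_2 = |1 - p01 - p10| = |1 - 0.5400 - 0.1200| = 0.3400
t_mix ~ log(1/eps)/(1 - |lambda_2|)
= log(100)/(1 - 0.3400) = 4.6052/0.6600
= 6.9775

6.9775


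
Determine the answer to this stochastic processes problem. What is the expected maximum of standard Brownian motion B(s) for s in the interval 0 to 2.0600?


E(max B(s)) = sqrt(2t/pi)
= sqrt(2*2.0600/pi)
= sqrt(1.3114)
= 1.1452

1.1452


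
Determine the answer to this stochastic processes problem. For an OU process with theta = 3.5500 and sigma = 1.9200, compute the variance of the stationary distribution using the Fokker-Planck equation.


Stationary variance = sigma^2 / (2*theta)
= 1.9200^2 / (2*3.5500)
= 3.6864 / 7.1000
= 0.5192

0.5192


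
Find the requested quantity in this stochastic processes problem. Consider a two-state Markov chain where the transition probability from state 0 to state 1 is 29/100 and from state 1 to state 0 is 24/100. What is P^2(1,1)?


Computing P^2 by matrix multiplication.
P = [[0.7100, 0.2900], [0.2400, 0.7600]]
After raising P to the power 2:
P^2(1,1) = 0.6472

0.6472


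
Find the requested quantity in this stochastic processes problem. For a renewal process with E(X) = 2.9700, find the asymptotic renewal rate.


Long-run renewal rate = 1/E(X)
= 1/2.9700
= 0.3367

0.3367


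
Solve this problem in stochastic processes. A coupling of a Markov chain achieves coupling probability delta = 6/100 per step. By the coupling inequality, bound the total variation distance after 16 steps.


TV distance bound <= (1-delta)^n
= (1 - 0.0600)^16
= 0.9400^16
= 0.3716

0.3716


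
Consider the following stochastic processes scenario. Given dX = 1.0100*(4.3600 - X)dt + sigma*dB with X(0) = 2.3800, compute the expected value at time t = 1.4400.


E[X(t)] = mu + (X(0) - mu)*exp(-theta*t)
= 4.3600 + (2.3800 - 4.3600)*exp(-1.0100*1.4400)
= 4.3600 + -1.9800 * 0.2335
= 3.8976

3.8976


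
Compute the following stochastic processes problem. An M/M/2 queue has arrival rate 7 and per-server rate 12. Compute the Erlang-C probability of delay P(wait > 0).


a = lambda/mu = 0.5833
rho = a/c = 0.2917
Erlang-C formula applied:
C(c,a) = 0.1317

0.1317


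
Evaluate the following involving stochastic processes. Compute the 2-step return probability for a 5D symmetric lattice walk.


P(return in 2 steps) = P(reverse first step) = 1/(2d)
= 1/10
= 0.1000

0.1000


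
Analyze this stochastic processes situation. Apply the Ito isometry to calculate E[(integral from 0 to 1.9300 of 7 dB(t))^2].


By Ito isometry: E[(int f dB)^2] = int f^2 dt
= 7^2 * 1.9300
= 49 * 1.9300 = 94.5700

94.5700


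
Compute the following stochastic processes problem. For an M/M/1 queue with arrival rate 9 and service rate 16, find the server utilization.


rho = lambda/mu
= 9/16
= 0.5625

0.5625


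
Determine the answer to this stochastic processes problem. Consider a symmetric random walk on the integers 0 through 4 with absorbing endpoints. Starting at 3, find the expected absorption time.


For symmetric RW on 0,...,N with absorbing barriers, E(i) = i*(N-i)
E(3) = 3 * 1 = 3

3


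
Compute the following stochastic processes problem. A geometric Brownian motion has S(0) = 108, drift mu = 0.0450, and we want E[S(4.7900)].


E[S(t)] = S(0) * exp(mu * t)
= 108 * exp(0.0450 * 4.7900)
= 108 * 1.2405
= 133.9788

133.9788


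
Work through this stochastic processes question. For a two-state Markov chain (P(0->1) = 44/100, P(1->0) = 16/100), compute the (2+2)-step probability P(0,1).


P^4 = P^2 * P^2
Computing via matrix multiplication of the transition matrix.
Entry (0,1) of P^4 = 0.7146

0.7146


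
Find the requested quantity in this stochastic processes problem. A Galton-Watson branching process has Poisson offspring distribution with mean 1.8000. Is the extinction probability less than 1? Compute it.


Since mu = 1.8000 > 1, extinction prob q < 1.
Solve s = exp(mu*(s-1)) iteratively.
q = 0.2676

0.2676


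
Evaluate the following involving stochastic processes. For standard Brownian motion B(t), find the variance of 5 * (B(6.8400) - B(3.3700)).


Var(alpha*(B(t)-B(s))) = alpha^2 * (t-s)
= 5^2 * (6.8400 - 3.3700)
= 25 * 3.4700
= 86.7500

86.7500


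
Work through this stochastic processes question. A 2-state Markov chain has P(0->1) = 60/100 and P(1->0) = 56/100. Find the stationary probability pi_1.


Stationary distribution: pi_0 = p10/(p01+p10), pi_1 = p01/(p01+p10)
p01 = 0.6000, p10 = 0.5600
pi_1 = 0.5172

0.5172


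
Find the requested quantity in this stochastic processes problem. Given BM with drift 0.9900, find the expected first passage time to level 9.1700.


Expected first passage time = a/mu
= 9.1700/0.9900
= 9.2626

9.2626


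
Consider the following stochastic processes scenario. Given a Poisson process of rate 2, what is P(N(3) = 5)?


P(N(t)=k) = (lambda*t)^k * exp(-lambda*t) / k!
lambda*t = 6
= 6^5 * exp(-6) / 5!
= 7776 * 0.0025 / 120
= 0.1606

0.1606


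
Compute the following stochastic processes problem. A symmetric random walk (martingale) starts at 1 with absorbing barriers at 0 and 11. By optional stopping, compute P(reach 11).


By optional stopping theorem: E(M at tau) = M(0) = 1
P(hit 11)*11 + P(hit 0)*0 = 1
P(hit 11) = (1 - 0)/(11 - 0) = 1/11 = 0.0909

0.0909


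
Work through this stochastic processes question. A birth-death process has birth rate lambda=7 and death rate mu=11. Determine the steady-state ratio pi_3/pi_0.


For birth-death process, pi_n/pi_0 = (lambda/mu)^n
= (7/11)^3
= 0.2577

0.2577


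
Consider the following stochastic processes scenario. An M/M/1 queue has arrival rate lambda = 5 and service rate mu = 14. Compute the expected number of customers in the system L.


rho = 5/14 = 0.3571
L = rho/(1-rho)
= 0.3571/0.6429
= 0.5556

0.5556


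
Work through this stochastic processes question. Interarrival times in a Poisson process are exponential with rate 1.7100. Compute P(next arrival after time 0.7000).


P(X > t) = exp(-lambda * t)
= exp(-1.7100 * 0.7000)
= exp(-1.1970) = 0.3021

0.3021


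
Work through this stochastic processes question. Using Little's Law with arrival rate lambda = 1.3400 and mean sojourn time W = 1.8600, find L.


Little's Law: L = lambda * W
= 1.3400 * 1.8600
= 2.4924

2.4924


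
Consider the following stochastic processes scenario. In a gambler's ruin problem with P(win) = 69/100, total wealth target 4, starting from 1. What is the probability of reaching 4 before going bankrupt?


Gambler's ruin formula:
r = q/p = 0.3100/0.6900 = 0.4493
P(win) = (1 - r^i)/(1 - r^N)
= (1 - 0.4493^1)/(1 - 0.4493^4)
= 0.5741

0.5741


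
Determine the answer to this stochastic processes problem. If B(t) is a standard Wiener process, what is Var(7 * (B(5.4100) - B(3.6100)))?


Var(alpha*(B(t)-B(s))) = alpha^2 * (t-s)
= 7^2 * (5.4100 - 3.6100)
= 49 * 1.8000
= 88.2000

88.2000


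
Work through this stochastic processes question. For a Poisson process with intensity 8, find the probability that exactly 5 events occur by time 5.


P(N(t)=k) = (lambda*t)^k * exp(-lambda*t) / k!
lambda*t = 40
= 40^5 * exp(-40) / 5!
= 102400000 * 4.2484e-18 / 120
= 3.6253e-12

3.6253e-12


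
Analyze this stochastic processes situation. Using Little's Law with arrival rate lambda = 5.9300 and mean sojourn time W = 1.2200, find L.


Little's Law: L = lambda * W
= 5.9300 * 1.2200
= 7.2346

7.2346


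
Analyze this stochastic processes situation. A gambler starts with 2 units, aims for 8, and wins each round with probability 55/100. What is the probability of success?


Gambler's ruin formula:
r = q/p = 0.4500/0.5500 = 0.8182
P(win) = (1 - r^i)/(1 - r^N)
= (1 - 0.8182^2)/(1 - 0.8182^8)
= 0.4136

0.4136


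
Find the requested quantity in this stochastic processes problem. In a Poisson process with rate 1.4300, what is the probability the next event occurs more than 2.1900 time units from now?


P(X > t) = exp(-lambda * t)
= exp(-1.4300 * 2.1900)
= exp(-3.1317) = 0.0436

0.0436


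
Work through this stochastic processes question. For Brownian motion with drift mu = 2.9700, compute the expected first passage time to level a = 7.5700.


Expected first passage time = a/mu
= 7.5700/2.9700
= 2.5488

2.5488


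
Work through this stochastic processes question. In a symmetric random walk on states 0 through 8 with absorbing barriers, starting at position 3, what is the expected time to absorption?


For symmetric RW on 0,...,N with absorbing barriers, E(i) = i*(N-i)
E(3) = 3 * 5 = 15

15


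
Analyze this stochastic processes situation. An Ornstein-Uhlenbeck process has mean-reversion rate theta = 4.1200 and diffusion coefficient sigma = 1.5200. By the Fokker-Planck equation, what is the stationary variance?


Stationary variance = sigma^2 / (2*theta)
= 1.5200^2 / (2*4.1200)
= 2.3104 / 8.2400
= 0.2804

0.2804


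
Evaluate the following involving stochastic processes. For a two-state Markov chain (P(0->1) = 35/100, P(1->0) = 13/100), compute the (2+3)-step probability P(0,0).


P^5 = P^2 * P^3
Computing via matrix multiplication of the transition matrix.
Entry (0,0) of P^5 = 0.2986

0.2986


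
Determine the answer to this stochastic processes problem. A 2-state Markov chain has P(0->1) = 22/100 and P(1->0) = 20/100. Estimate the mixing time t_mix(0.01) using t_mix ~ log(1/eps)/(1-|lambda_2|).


lambda_2 = |1 - p01 - p10| = |1 - 0.2200 - 0.2000| = 0.5800
t_mix ~ log(1/eps)/(1 - |lambda_2|)
= log(100)/(1 - 0.5800) = 4.6052/0.4200
= 10.9647

10.9647


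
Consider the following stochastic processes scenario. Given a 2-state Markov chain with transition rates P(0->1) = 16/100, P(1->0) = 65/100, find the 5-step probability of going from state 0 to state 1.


Computing P^5 by matrix multiplication.
P = [[0.8400, 0.1600], [0.6500, 0.3500]]
After raising P to the power 5:
P^5(0,1) = 0.1975

0.1975


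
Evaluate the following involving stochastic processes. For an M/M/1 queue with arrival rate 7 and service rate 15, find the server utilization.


rho = lambda/mu
= 7/15
= 0.4667

0.4667


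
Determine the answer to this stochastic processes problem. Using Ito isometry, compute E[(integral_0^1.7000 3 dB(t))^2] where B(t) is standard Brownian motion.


By Ito isometry: E[(int f dB)^2] = int f^2 dt
= 3^2 * 1.7000
= 9 * 1.7000 = 15.3000

15.3000


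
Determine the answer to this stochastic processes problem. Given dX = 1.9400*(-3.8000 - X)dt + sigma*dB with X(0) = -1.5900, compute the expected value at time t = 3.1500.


E[X(t)] = mu + (X(0) - mu)*exp(-theta*t)
= -3.8000 + (-1.5900 - -3.8000)*exp(-1.9400*3.1500)
= -3.8000 + 2.2100 * 0.0022
= -3.7951

-3.7951


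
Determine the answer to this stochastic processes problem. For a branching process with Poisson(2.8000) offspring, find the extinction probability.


Since mu = 2.8000 > 1, extinction prob q < 1.
Solve s = exp(mu*(s-1)) iteratively.
q = 0.0750

0.0750


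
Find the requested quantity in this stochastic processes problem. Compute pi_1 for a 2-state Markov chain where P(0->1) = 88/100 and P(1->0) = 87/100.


Stationary distribution: pi_0 = p10/(p01+p10), pi_1 = p01/(p01+p10)
p01 = 0.8800, p10 = 0.8700
pi_1 = 0.5029

0.5029


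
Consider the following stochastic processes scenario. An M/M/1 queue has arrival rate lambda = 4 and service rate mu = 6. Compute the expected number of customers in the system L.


rho = 4/6 = 0.6667
L = rho/(1-rho)
= 0.6667/0.3333
= 2.0000

2.0000


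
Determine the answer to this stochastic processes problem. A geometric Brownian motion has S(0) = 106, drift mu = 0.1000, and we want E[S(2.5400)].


E[S(t)] = S(0) * exp(mu * t)
= 106 * exp(0.1000 * 2.5400)
= 106 * 1.2892
= 136.6522

136.6522


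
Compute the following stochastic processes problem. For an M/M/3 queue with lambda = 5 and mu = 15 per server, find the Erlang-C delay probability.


a = lambda/mu = 0.3333
rho = a/c = 0.1111
Erlang-C formula applied:
C(c,a) = 0.0050

0.0050


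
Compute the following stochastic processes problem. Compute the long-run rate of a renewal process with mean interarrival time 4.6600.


Long-run renewal rate = 1/E(X)
= 1/4.6600
= 0.2146

0.2146


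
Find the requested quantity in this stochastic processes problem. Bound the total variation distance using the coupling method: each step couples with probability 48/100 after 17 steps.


TV distance bound <= (1-delta)^n
= (1 - 0.4800)^17
= 0.5200^17
= 1.4861e-05

1.4861e-05


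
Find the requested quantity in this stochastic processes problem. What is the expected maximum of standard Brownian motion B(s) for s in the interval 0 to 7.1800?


E(max B(s)) = sqrt(2t/pi)
= sqrt(2*7.1800/pi)
= sqrt(4.5709)
= 2.1380

2.1380


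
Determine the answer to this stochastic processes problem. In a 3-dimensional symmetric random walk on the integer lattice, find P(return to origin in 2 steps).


P(return in 2 steps) = P(reverse first step) = 1/(2d)
= 1/6
= 0.1667

0.1667
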